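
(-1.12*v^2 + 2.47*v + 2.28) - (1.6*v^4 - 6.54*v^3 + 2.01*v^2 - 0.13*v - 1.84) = -1.6*v^4 + 6.54*v^3 - 3.13*v^2 + 2.6*v + 4.12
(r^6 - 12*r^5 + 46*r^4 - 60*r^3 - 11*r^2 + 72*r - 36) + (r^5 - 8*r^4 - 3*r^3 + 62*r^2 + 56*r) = r^6 - 11*r^5 + 38*r^4 - 63*r^3 + 51*r^2 + 128*r - 36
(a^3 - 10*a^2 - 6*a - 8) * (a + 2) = a^4 - 8*a^3 - 26*a^2 - 20*a - 16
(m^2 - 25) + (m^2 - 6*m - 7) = 2*m^2 - 6*m - 32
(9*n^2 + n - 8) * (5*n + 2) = 45*n^3 + 23*n^2 - 38*n - 16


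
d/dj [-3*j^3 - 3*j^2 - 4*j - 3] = -9*j^2 - 6*j - 4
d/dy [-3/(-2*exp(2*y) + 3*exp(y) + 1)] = (9 - 12*exp(y))*exp(y)/(-2*exp(2*y) + 3*exp(y) + 1)^2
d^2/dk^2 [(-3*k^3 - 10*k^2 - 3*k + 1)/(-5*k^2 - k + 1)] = 2*(43*k^3 + 66*k^2 + 39*k + 7)/(125*k^6 + 75*k^5 - 60*k^4 - 29*k^3 + 12*k^2 + 3*k - 1)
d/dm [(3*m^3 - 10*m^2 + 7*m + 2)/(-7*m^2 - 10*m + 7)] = (-21*m^4 - 60*m^3 + 212*m^2 - 112*m + 69)/(49*m^4 + 140*m^3 + 2*m^2 - 140*m + 49)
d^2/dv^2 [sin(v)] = -sin(v)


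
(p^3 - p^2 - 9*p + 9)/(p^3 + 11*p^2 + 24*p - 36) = (p^2 - 9)/(p^2 + 12*p + 36)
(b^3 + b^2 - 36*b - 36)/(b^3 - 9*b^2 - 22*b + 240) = (b^2 + 7*b + 6)/(b^2 - 3*b - 40)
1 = 1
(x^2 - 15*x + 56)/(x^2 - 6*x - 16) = (x - 7)/(x + 2)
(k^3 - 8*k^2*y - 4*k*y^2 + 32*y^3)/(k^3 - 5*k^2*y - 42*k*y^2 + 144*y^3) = (-k^2 + 4*y^2)/(-k^2 - 3*k*y + 18*y^2)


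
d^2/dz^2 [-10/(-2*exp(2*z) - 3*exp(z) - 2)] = 10*(2*(4*exp(z) + 3)^2*exp(z) - (8*exp(z) + 3)*(2*exp(2*z) + 3*exp(z) + 2))*exp(z)/(2*exp(2*z) + 3*exp(z) + 2)^3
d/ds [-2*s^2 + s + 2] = 1 - 4*s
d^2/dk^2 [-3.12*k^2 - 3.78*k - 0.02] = -6.24000000000000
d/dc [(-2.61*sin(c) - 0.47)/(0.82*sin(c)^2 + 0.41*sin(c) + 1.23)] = 0.660982219578293*(2.1402*sin(c)^2 + 0.7708*sin(c) - 3.0176)*cos(c)/(0.666666666666667*sin(c)^2 + 0.333333333333333*sin(c) + 1.0)^2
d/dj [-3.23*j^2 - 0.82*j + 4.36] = -6.46*j - 0.82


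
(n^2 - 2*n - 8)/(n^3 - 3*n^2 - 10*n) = (n - 4)/(n*(n - 5))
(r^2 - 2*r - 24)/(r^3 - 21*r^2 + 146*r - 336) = (r + 4)/(r^2 - 15*r + 56)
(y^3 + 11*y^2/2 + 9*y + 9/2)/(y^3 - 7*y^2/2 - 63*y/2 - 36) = (y + 1)/(y - 8)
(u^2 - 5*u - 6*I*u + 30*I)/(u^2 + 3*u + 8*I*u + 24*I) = (u^2 - u*(5 + 6*I) + 30*I)/(u^2 + u*(3 + 8*I) + 24*I)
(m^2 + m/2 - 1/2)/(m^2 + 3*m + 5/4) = 2*(2*m^2 + m - 1)/(4*m^2 + 12*m + 5)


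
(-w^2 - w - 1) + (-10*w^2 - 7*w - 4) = -11*w^2 - 8*w - 5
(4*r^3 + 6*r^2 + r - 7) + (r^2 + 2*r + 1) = 4*r^3 + 7*r^2 + 3*r - 6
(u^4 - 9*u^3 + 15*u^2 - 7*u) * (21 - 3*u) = -3*u^5 + 48*u^4 - 234*u^3 + 336*u^2 - 147*u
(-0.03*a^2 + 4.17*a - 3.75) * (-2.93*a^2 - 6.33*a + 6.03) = 0.0879*a^4 - 12.0282*a^3 - 15.5895*a^2 + 48.8826*a - 22.6125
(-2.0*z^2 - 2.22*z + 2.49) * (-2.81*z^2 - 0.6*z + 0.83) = 5.62*z^4 + 7.4382*z^3 - 7.3249*z^2 - 3.3366*z + 2.0667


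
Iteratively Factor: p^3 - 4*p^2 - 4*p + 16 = (p + 2)*(p^2 - 6*p + 8) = (p - 2)*(p + 2)*(p - 4)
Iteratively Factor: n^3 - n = (n)*(n^2 - 1) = n*(n - 1)*(n + 1)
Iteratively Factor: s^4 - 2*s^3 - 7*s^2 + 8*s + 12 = (s - 3)*(s^3 + s^2 - 4*s - 4) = (s - 3)*(s + 2)*(s^2 - s - 2) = (s - 3)*(s + 1)*(s + 2)*(s - 2)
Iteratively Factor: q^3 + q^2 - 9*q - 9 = (q + 1)*(q^2 - 9) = (q + 1)*(q + 3)*(q - 3)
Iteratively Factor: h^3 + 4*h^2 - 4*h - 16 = (h - 2)*(h^2 + 6*h + 8) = (h - 2)*(h + 4)*(h + 2)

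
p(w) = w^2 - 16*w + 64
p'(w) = 2*w - 16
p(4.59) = 11.63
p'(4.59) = -6.82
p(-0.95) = 80.10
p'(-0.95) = -17.90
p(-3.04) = 121.88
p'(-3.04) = -22.08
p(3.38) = 21.34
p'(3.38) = -9.24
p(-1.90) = 98.01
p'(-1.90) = -19.80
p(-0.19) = 67.08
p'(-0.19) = -16.38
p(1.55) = 41.60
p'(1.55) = -12.90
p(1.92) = 36.97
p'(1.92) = -12.16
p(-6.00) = 196.00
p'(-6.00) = -28.00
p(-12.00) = 400.00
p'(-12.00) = -40.00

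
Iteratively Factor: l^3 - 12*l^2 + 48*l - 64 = (l - 4)*(l^2 - 8*l + 16) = (l - 4)^2*(l - 4)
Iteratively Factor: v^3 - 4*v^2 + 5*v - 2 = (v - 1)*(v^2 - 3*v + 2) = (v - 2)*(v - 1)*(v - 1)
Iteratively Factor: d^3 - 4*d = (d - 2)*(d^2 + 2*d) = d*(d - 2)*(d + 2)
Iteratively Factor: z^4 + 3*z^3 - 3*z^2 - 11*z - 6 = (z + 1)*(z^3 + 2*z^2 - 5*z - 6) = (z - 2)*(z + 1)*(z^2 + 4*z + 3) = (z - 2)*(z + 1)*(z + 3)*(z + 1)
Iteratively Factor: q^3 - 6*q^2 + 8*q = (q - 4)*(q^2 - 2*q) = q*(q - 4)*(q - 2)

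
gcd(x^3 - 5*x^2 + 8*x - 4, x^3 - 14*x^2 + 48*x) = 1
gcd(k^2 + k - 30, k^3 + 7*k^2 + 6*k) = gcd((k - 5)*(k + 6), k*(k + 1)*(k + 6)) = k + 6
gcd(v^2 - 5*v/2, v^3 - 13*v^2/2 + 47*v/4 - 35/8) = v - 5/2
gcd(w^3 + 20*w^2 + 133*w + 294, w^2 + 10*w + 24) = w + 6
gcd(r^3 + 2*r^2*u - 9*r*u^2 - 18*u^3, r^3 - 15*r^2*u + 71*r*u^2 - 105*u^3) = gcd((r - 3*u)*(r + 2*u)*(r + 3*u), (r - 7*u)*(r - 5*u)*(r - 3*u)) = r - 3*u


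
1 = 1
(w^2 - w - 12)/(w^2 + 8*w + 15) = (w - 4)/(w + 5)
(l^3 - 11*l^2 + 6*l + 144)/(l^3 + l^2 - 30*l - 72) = (l - 8)/(l + 4)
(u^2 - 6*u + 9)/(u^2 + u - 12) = (u - 3)/(u + 4)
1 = 1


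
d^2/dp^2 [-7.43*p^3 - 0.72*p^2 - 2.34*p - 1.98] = -44.58*p - 1.44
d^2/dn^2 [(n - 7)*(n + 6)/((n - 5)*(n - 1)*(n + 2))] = 2*(n^6 - 3*n^5 - 219*n^4 + 1223*n^3 - 954*n^2 - 2388*n - 3708)/(n^9 - 12*n^8 + 27*n^7 + 134*n^6 - 429*n^5 - 528*n^4 + 1637*n^3 + 270*n^2 - 2100*n + 1000)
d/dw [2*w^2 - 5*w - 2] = 4*w - 5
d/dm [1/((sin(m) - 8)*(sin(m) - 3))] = (11 - 2*sin(m))*cos(m)/((sin(m) - 8)^2*(sin(m) - 3)^2)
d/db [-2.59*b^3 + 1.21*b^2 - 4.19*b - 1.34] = -7.77*b^2 + 2.42*b - 4.19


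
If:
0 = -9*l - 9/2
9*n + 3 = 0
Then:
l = -1/2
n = -1/3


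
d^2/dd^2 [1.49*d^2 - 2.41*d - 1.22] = 2.98000000000000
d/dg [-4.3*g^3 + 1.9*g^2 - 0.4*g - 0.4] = -12.9*g^2 + 3.8*g - 0.4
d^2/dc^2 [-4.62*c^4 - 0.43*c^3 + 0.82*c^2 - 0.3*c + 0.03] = -55.44*c^2 - 2.58*c + 1.64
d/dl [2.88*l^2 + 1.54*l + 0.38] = 5.76*l + 1.54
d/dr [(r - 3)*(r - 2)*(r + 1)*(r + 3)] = 4*r^3 - 3*r^2 - 22*r + 9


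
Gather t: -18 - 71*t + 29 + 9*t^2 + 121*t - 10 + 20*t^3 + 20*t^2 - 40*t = 20*t^3 + 29*t^2 + 10*t + 1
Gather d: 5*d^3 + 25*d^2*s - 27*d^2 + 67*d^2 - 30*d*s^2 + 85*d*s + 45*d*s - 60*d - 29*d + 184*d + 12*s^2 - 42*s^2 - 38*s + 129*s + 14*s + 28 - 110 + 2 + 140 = 5*d^3 + d^2*(25*s + 40) + d*(-30*s^2 + 130*s + 95) - 30*s^2 + 105*s + 60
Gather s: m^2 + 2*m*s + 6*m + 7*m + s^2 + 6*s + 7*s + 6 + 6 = m^2 + 13*m + s^2 + s*(2*m + 13) + 12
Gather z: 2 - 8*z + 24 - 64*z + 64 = 90 - 72*z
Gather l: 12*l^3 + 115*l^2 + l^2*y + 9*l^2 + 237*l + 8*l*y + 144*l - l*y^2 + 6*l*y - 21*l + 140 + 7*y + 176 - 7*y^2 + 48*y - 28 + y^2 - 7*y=12*l^3 + l^2*(y + 124) + l*(-y^2 + 14*y + 360) - 6*y^2 + 48*y + 288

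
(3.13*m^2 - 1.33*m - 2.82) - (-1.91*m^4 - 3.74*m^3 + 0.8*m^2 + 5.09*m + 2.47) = 1.91*m^4 + 3.74*m^3 + 2.33*m^2 - 6.42*m - 5.29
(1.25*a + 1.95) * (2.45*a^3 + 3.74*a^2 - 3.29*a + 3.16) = 3.0625*a^4 + 9.4525*a^3 + 3.1805*a^2 - 2.4655*a + 6.162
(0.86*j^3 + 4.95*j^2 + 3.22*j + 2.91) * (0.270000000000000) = 0.2322*j^3 + 1.3365*j^2 + 0.8694*j + 0.7857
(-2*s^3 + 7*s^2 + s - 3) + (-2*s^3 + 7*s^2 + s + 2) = -4*s^3 + 14*s^2 + 2*s - 1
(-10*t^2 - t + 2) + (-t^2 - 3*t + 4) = -11*t^2 - 4*t + 6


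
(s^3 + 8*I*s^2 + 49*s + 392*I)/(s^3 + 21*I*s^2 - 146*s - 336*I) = (s - 7*I)/(s + 6*I)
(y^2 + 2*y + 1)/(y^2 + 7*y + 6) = (y + 1)/(y + 6)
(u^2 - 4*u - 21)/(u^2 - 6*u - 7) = (u + 3)/(u + 1)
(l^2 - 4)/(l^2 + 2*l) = (l - 2)/l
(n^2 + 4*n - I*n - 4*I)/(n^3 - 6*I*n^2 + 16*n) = (n^2 + n*(4 - I) - 4*I)/(n*(n^2 - 6*I*n + 16))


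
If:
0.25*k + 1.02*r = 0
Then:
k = -4.08*r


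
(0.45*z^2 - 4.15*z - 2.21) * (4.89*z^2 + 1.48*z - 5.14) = 2.2005*z^4 - 19.6275*z^3 - 19.2619*z^2 + 18.0602*z + 11.3594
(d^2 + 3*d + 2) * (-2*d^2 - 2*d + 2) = -2*d^4 - 8*d^3 - 8*d^2 + 2*d + 4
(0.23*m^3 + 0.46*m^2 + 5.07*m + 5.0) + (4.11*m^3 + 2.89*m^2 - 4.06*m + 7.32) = 4.34*m^3 + 3.35*m^2 + 1.01*m + 12.32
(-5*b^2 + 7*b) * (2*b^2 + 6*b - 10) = -10*b^4 - 16*b^3 + 92*b^2 - 70*b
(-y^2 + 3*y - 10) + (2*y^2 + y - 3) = y^2 + 4*y - 13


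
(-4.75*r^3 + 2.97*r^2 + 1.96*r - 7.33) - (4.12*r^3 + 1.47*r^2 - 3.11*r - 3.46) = -8.87*r^3 + 1.5*r^2 + 5.07*r - 3.87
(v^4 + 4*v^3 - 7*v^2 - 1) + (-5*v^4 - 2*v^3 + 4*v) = -4*v^4 + 2*v^3 - 7*v^2 + 4*v - 1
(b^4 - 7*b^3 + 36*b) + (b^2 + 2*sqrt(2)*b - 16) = b^4 - 7*b^3 + b^2 + 2*sqrt(2)*b + 36*b - 16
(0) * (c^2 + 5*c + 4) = 0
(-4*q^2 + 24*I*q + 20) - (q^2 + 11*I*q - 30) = -5*q^2 + 13*I*q + 50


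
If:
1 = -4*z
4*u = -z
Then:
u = 1/16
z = -1/4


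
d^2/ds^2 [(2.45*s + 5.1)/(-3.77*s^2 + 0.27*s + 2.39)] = ((2.45*s + 5.1)*(7.54*s - 0.27)*(15.08*s - 0.54) + (55.419*s + 37.131)*(-3.77*s^2 + 0.27*s + 2.39))/(-3.77*s^2 + 0.27*s + 2.39)^3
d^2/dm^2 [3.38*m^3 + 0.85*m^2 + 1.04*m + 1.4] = 20.28*m + 1.7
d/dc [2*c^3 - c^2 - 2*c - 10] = 6*c^2 - 2*c - 2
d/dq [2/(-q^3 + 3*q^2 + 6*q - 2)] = 6*(q^2 - 2*q - 2)/(q^3 - 3*q^2 - 6*q + 2)^2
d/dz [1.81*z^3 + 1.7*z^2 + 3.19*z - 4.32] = 5.43*z^2 + 3.4*z + 3.19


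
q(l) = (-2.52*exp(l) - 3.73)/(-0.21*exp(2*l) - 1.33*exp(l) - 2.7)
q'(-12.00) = 0.00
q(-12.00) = 1.38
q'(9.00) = 0.00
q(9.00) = 0.00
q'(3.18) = -0.34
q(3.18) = 0.41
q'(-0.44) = 0.03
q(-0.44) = 1.47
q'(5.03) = -0.07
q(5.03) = 0.08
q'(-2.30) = 0.02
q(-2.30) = 1.40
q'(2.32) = -0.49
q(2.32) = 0.77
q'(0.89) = -0.24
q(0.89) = 1.37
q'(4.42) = -0.13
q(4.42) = 0.14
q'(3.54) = -0.26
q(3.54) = 0.30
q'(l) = (-2.52*exp(l) - 3.73)*(0.42*exp(2*l) + 1.33*exp(l))/(-0.21*exp(2*l) - 1.33*exp(l) - 2.7)^2 - 2.52*exp(l)/(-0.21*exp(2*l) - 1.33*exp(l) - 2.7)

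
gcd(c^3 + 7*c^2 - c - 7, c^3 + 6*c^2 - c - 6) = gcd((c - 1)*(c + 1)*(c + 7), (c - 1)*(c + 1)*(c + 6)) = c^2 - 1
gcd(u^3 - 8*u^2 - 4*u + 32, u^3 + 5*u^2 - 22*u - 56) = u + 2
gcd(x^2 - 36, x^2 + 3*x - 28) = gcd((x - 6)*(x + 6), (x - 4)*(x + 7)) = 1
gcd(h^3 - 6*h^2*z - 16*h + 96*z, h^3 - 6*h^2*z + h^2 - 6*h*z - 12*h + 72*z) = -h^2 + 6*h*z - 4*h + 24*z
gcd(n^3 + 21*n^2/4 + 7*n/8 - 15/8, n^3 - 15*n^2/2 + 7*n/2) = n - 1/2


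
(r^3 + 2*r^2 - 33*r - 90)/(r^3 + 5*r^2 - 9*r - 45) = (r - 6)/(r - 3)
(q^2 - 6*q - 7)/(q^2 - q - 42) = (q + 1)/(q + 6)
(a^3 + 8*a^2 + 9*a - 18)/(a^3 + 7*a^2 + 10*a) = (a^3 + 8*a^2 + 9*a - 18)/(a*(a^2 + 7*a + 10))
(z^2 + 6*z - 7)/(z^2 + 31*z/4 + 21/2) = 4*(z^2 + 6*z - 7)/(4*z^2 + 31*z + 42)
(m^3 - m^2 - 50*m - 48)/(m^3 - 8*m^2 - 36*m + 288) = (m + 1)/(m - 6)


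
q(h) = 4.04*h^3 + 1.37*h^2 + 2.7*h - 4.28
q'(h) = 12.12*h^2 + 2.74*h + 2.7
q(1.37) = 12.38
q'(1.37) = 29.20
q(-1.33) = -14.95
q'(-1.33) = 20.49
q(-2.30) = -52.40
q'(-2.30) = 60.51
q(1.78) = 27.65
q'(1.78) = 45.98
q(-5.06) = -506.26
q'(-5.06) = 299.15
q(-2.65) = -77.00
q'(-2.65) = 80.55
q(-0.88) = -8.35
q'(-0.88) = 9.67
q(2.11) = 45.47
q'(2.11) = 62.44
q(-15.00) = -13371.53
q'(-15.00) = 2688.60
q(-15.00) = -13371.53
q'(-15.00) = 2688.60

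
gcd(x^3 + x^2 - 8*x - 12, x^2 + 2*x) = x + 2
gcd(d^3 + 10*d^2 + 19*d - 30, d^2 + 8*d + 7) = 1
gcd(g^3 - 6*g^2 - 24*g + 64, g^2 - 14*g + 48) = g - 8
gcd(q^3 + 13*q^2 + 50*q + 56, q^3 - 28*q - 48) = q^2 + 6*q + 8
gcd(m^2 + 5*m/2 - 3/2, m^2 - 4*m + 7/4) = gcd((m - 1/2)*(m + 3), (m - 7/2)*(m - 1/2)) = m - 1/2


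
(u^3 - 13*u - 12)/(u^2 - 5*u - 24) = (u^2 - 3*u - 4)/(u - 8)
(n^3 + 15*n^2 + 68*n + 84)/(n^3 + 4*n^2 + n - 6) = (n^2 + 13*n + 42)/(n^2 + 2*n - 3)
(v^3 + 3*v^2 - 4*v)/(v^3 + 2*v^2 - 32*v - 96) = v*(v - 1)/(v^2 - 2*v - 24)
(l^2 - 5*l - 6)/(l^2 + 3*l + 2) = (l - 6)/(l + 2)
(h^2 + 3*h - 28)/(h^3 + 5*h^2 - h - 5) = (h^2 + 3*h - 28)/(h^3 + 5*h^2 - h - 5)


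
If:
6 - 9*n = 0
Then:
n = 2/3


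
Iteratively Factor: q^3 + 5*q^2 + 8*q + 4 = (q + 2)*(q^2 + 3*q + 2) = (q + 2)^2*(q + 1)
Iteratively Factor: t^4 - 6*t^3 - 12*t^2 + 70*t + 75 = (t - 5)*(t^3 - t^2 - 17*t - 15) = (t - 5)*(t + 1)*(t^2 - 2*t - 15) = (t - 5)^2*(t + 1)*(t + 3)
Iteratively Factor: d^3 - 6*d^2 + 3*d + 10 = (d - 5)*(d^2 - d - 2) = (d - 5)*(d + 1)*(d - 2)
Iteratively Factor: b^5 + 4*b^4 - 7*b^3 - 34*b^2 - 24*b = (b + 1)*(b^4 + 3*b^3 - 10*b^2 - 24*b) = (b + 1)*(b + 2)*(b^3 + b^2 - 12*b) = (b + 1)*(b + 2)*(b + 4)*(b^2 - 3*b) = (b - 3)*(b + 1)*(b + 2)*(b + 4)*(b)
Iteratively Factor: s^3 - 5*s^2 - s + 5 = (s - 5)*(s^2 - 1) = (s - 5)*(s + 1)*(s - 1)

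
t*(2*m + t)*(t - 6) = 2*m*t^2 - 12*m*t + t^3 - 6*t^2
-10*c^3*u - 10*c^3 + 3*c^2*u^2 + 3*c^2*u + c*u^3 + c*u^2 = (-2*c + u)*(5*c + u)*(c*u + c)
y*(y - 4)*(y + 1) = y^3 - 3*y^2 - 4*y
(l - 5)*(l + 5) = l^2 - 25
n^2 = n^2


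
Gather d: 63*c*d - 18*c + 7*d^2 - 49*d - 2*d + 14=-18*c + 7*d^2 + d*(63*c - 51) + 14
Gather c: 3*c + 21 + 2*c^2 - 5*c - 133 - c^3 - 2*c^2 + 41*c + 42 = -c^3 + 39*c - 70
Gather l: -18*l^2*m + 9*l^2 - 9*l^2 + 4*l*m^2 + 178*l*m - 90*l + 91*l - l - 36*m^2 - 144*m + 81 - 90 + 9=-18*l^2*m + l*(4*m^2 + 178*m) - 36*m^2 - 144*m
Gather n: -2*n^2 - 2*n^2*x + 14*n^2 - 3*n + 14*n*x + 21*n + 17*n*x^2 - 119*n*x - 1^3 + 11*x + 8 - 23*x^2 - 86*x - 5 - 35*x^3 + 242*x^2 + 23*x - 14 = n^2*(12 - 2*x) + n*(17*x^2 - 105*x + 18) - 35*x^3 + 219*x^2 - 52*x - 12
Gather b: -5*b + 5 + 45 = 50 - 5*b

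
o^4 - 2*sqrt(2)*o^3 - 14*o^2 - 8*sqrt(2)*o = o*(o - 4*sqrt(2))*(o + sqrt(2))^2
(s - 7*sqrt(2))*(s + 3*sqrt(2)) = s^2 - 4*sqrt(2)*s - 42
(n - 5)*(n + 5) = n^2 - 25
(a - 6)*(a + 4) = a^2 - 2*a - 24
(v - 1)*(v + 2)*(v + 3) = v^3 + 4*v^2 + v - 6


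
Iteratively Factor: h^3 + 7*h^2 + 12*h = (h + 3)*(h^2 + 4*h) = h*(h + 3)*(h + 4)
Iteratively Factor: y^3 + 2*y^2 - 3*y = (y - 1)*(y^2 + 3*y) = (y - 1)*(y + 3)*(y)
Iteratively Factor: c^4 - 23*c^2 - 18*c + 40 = (c + 2)*(c^3 - 2*c^2 - 19*c + 20) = (c - 1)*(c + 2)*(c^2 - c - 20) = (c - 1)*(c + 2)*(c + 4)*(c - 5)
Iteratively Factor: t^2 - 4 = (t - 2)*(t + 2)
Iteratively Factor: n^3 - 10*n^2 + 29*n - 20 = (n - 5)*(n^2 - 5*n + 4) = (n - 5)*(n - 4)*(n - 1)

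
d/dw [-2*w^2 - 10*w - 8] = -4*w - 10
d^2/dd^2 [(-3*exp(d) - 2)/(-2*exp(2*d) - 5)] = (12*exp(4*d) + 32*exp(3*d) - 180*exp(2*d) - 80*exp(d) + 75)*exp(d)/(8*exp(6*d) + 60*exp(4*d) + 150*exp(2*d) + 125)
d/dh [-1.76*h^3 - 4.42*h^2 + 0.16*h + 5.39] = -5.28*h^2 - 8.84*h + 0.16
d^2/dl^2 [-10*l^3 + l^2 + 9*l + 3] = 2 - 60*l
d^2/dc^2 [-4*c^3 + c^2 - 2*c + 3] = 2 - 24*c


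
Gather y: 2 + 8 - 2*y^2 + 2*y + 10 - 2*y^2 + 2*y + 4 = -4*y^2 + 4*y + 24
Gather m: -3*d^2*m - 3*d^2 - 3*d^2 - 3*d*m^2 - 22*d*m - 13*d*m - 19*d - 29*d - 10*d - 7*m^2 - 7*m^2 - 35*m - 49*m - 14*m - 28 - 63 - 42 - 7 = -6*d^2 - 58*d + m^2*(-3*d - 14) + m*(-3*d^2 - 35*d - 98) - 140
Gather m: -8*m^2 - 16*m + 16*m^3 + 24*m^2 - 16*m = 16*m^3 + 16*m^2 - 32*m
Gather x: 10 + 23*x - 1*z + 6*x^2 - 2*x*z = 6*x^2 + x*(23 - 2*z) - z + 10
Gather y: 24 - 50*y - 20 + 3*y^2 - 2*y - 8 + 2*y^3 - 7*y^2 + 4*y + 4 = 2*y^3 - 4*y^2 - 48*y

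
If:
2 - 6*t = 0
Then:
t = 1/3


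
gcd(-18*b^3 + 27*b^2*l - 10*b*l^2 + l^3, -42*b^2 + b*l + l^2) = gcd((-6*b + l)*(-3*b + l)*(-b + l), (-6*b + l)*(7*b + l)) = 6*b - l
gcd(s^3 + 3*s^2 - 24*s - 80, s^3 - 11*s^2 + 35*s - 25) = s - 5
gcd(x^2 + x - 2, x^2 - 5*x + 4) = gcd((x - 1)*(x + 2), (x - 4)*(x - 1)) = x - 1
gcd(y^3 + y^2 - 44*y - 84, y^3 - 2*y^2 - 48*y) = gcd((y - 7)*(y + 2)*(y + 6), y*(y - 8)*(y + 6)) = y + 6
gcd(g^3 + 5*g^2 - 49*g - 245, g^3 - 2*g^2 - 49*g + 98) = g^2 - 49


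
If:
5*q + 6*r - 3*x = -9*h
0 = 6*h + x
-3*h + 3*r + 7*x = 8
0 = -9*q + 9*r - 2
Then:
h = -127/864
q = 23/96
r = 133/288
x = 127/144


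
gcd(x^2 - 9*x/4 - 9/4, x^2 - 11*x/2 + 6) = 1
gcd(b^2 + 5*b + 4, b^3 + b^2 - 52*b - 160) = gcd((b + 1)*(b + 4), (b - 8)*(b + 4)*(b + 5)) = b + 4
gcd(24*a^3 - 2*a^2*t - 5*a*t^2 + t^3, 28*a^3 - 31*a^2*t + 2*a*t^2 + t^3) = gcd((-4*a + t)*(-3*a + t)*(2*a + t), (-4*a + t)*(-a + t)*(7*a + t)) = -4*a + t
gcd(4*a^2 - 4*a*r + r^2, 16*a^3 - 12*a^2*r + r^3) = 4*a^2 - 4*a*r + r^2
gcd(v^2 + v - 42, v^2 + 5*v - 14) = v + 7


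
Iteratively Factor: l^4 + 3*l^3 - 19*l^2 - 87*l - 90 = (l + 3)*(l^3 - 19*l - 30) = (l + 3)^2*(l^2 - 3*l - 10) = (l + 2)*(l + 3)^2*(l - 5)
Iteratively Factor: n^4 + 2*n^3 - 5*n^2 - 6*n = (n)*(n^3 + 2*n^2 - 5*n - 6) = n*(n + 1)*(n^2 + n - 6) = n*(n + 1)*(n + 3)*(n - 2)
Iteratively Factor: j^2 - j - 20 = (j + 4)*(j - 5)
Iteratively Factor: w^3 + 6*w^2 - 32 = (w - 2)*(w^2 + 8*w + 16) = (w - 2)*(w + 4)*(w + 4)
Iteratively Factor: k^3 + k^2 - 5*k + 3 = (k + 3)*(k^2 - 2*k + 1) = (k - 1)*(k + 3)*(k - 1)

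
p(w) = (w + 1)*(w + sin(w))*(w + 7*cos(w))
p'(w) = (1 - 7*sin(w))*(w + 1)*(w + sin(w)) + (w + 1)*(w + 7*cos(w))*(cos(w) + 1) + (w + sin(w))*(w + 7*cos(w)) = -(w + 1)*(w + sin(w))*(7*sin(w) - 1) + (w + 1)*(w + 7*cos(w))*(cos(w) + 1) + (w + sin(w))*(w + 7*cos(w))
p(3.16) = -50.17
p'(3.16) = 2.69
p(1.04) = 17.79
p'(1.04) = 3.26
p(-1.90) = -10.66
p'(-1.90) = 33.92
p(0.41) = 7.79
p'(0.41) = 21.94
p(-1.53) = -1.67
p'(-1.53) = 14.55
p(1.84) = -0.17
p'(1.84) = -45.88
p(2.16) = -16.35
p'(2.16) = -53.16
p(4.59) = 75.12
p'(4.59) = 191.60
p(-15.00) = -4451.72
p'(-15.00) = 1602.81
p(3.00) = -49.38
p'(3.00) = -12.35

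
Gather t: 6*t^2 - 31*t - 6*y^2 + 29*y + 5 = 6*t^2 - 31*t - 6*y^2 + 29*y + 5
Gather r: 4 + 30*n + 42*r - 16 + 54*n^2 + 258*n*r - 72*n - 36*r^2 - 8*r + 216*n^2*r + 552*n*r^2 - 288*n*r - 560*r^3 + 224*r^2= 54*n^2 - 42*n - 560*r^3 + r^2*(552*n + 188) + r*(216*n^2 - 30*n + 34) - 12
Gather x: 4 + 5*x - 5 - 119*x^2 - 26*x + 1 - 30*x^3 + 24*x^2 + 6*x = -30*x^3 - 95*x^2 - 15*x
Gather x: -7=-7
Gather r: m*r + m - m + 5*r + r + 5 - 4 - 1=r*(m + 6)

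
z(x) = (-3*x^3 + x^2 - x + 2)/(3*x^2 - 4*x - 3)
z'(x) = (4 - 6*x)*(-3*x^3 + x^2 - x + 2)/(3*x^2 - 4*x - 3)^2 + (-9*x^2 + 2*x - 1)/(3*x^2 - 4*x - 3) = (-9*x^4 + 24*x^3 + 26*x^2 - 18*x + 11)/(9*x^4 - 24*x^3 - 2*x^2 + 24*x + 9)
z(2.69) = -6.52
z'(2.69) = 2.32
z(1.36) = 1.75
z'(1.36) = 7.68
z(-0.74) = 2.81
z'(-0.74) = 10.17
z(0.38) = -0.39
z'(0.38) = 0.54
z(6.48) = -8.02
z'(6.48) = -0.89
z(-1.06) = 1.68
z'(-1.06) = 0.91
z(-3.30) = 2.89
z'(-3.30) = -0.86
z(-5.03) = 4.45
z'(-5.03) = -0.93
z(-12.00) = 11.20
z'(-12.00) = -0.99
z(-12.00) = 11.20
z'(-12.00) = -0.99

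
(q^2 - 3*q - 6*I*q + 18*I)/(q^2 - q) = (q^2 - 3*q - 6*I*q + 18*I)/(q*(q - 1))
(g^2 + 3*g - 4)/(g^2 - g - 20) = (g - 1)/(g - 5)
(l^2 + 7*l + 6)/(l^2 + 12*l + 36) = (l + 1)/(l + 6)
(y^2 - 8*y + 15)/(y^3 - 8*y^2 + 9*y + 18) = (y - 5)/(y^2 - 5*y - 6)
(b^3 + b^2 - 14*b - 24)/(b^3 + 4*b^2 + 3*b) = (b^2 - 2*b - 8)/(b*(b + 1))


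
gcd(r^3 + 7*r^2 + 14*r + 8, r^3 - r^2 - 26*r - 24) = r^2 + 5*r + 4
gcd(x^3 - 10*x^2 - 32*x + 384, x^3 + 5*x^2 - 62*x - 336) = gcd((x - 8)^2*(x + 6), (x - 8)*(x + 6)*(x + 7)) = x^2 - 2*x - 48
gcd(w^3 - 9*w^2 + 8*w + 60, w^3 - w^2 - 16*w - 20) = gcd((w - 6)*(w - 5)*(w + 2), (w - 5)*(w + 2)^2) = w^2 - 3*w - 10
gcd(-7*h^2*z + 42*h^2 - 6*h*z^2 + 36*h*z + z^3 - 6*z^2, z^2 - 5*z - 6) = z - 6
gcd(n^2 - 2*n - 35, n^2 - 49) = n - 7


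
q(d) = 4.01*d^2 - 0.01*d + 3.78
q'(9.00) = 72.17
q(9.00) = 328.50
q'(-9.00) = -72.19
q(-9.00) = 328.68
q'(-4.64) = -37.22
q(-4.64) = 90.16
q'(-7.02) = -56.31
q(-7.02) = 201.46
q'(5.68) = 45.54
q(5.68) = 133.10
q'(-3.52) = -28.24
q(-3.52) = 53.50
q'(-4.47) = -35.86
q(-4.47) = 83.95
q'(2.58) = 20.68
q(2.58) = 30.45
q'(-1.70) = -13.64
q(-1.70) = 15.39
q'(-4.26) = -34.18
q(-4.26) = 76.59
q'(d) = 8.02*d - 0.01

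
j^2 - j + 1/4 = (j - 1/2)^2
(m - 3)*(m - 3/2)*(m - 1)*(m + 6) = m^4 + m^3/2 - 24*m^2 + 99*m/2 - 27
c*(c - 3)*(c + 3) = c^3 - 9*c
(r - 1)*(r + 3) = r^2 + 2*r - 3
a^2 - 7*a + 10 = (a - 5)*(a - 2)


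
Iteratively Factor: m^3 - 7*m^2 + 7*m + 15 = (m + 1)*(m^2 - 8*m + 15) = (m - 5)*(m + 1)*(m - 3)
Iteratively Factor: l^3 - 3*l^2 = (l)*(l^2 - 3*l) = l*(l - 3)*(l)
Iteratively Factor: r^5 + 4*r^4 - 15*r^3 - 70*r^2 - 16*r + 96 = (r + 3)*(r^4 + r^3 - 18*r^2 - 16*r + 32) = (r + 3)*(r + 4)*(r^3 - 3*r^2 - 6*r + 8) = (r + 2)*(r + 3)*(r + 4)*(r^2 - 5*r + 4) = (r - 1)*(r + 2)*(r + 3)*(r + 4)*(r - 4)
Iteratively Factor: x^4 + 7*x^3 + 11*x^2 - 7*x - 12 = (x + 1)*(x^3 + 6*x^2 + 5*x - 12) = (x + 1)*(x + 3)*(x^2 + 3*x - 4) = (x - 1)*(x + 1)*(x + 3)*(x + 4)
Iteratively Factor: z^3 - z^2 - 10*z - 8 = (z - 4)*(z^2 + 3*z + 2) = (z - 4)*(z + 2)*(z + 1)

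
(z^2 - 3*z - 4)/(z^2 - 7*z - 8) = (z - 4)/(z - 8)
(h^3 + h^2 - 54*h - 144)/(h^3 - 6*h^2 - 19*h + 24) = (h + 6)/(h - 1)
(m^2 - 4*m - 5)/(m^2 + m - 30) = (m + 1)/(m + 6)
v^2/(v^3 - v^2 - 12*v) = v/(v^2 - v - 12)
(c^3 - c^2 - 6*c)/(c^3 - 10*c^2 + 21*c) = (c + 2)/(c - 7)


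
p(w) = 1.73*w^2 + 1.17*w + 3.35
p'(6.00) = 21.93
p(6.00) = 72.65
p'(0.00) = 1.17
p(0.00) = 3.35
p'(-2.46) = -7.34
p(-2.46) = 10.94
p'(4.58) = 17.02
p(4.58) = 45.00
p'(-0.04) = 1.03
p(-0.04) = 3.31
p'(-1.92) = -5.47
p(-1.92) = 7.48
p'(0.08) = 1.45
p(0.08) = 3.45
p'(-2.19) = -6.41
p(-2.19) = 9.08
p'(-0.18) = 0.55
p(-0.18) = 3.20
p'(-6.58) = -21.60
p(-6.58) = 70.55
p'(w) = 3.46*w + 1.17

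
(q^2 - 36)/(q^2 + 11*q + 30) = (q - 6)/(q + 5)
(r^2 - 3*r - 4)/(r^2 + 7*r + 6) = (r - 4)/(r + 6)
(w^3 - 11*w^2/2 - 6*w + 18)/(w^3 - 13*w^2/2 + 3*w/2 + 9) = (w + 2)/(w + 1)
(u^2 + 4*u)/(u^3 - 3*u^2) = (u + 4)/(u*(u - 3))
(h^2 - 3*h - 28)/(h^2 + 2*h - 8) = (h - 7)/(h - 2)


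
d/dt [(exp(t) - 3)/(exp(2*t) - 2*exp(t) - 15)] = (2*(1 - exp(t))*(exp(t) - 3) + exp(2*t) - 2*exp(t) - 15)*exp(t)/(-exp(2*t) + 2*exp(t) + 15)^2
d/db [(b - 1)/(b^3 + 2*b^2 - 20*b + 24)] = (-2*b^2 - 3*b - 2)/(b^5 + 6*b^4 - 24*b^3 - 80*b^2 + 336*b - 288)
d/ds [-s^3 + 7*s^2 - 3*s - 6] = -3*s^2 + 14*s - 3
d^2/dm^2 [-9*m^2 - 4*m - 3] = -18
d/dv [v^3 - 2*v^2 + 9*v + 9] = 3*v^2 - 4*v + 9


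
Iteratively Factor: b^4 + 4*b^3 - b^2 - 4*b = (b + 4)*(b^3 - b) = b*(b + 4)*(b^2 - 1) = b*(b + 1)*(b + 4)*(b - 1)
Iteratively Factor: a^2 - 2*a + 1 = (a - 1)*(a - 1)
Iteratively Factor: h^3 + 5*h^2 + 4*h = (h + 1)*(h^2 + 4*h) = h*(h + 1)*(h + 4)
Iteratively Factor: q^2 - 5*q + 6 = (q - 3)*(q - 2)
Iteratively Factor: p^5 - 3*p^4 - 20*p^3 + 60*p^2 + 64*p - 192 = (p + 2)*(p^4 - 5*p^3 - 10*p^2 + 80*p - 96) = (p - 3)*(p + 2)*(p^3 - 2*p^2 - 16*p + 32) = (p - 3)*(p + 2)*(p + 4)*(p^2 - 6*p + 8) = (p - 3)*(p - 2)*(p + 2)*(p + 4)*(p - 4)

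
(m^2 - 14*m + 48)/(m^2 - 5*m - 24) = (m - 6)/(m + 3)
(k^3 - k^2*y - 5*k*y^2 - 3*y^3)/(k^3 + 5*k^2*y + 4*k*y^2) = (k^2 - 2*k*y - 3*y^2)/(k*(k + 4*y))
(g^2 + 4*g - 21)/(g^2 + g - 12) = (g + 7)/(g + 4)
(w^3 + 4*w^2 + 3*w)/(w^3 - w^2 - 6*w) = (w^2 + 4*w + 3)/(w^2 - w - 6)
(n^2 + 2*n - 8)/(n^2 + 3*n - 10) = (n + 4)/(n + 5)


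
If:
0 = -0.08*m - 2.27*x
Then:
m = -28.375*x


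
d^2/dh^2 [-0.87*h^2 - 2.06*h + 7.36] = -1.74000000000000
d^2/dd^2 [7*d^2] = 14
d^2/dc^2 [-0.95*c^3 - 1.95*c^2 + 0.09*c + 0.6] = -5.7*c - 3.9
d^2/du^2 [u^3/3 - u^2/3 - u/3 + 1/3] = 2*u - 2/3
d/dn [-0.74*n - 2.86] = -0.740000000000000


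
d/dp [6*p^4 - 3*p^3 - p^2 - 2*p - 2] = 24*p^3 - 9*p^2 - 2*p - 2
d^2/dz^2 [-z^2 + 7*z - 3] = -2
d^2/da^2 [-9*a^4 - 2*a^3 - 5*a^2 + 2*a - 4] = -108*a^2 - 12*a - 10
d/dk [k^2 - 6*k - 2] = 2*k - 6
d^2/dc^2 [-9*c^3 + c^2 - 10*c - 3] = 2 - 54*c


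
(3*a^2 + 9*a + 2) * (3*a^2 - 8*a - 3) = 9*a^4 + 3*a^3 - 75*a^2 - 43*a - 6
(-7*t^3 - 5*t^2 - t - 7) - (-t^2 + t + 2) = -7*t^3 - 4*t^2 - 2*t - 9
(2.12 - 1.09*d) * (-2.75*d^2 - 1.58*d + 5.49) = 2.9975*d^3 - 4.1078*d^2 - 9.3337*d + 11.6388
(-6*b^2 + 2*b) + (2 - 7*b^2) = -13*b^2 + 2*b + 2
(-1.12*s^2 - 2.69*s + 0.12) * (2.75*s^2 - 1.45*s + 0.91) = -3.08*s^4 - 5.7735*s^3 + 3.2113*s^2 - 2.6219*s + 0.1092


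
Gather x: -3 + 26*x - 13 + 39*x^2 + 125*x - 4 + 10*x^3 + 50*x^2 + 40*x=10*x^3 + 89*x^2 + 191*x - 20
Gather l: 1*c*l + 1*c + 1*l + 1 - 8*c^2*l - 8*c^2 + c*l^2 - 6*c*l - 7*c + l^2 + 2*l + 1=-8*c^2 - 6*c + l^2*(c + 1) + l*(-8*c^2 - 5*c + 3) + 2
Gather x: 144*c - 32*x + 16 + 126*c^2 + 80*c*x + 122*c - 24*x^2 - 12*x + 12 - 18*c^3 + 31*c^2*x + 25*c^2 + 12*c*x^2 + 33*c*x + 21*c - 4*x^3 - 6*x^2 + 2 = -18*c^3 + 151*c^2 + 287*c - 4*x^3 + x^2*(12*c - 30) + x*(31*c^2 + 113*c - 44) + 30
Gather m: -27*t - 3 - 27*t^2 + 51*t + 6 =-27*t^2 + 24*t + 3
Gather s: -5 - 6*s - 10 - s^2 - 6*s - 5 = -s^2 - 12*s - 20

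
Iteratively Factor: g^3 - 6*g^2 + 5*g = (g - 5)*(g^2 - g) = (g - 5)*(g - 1)*(g)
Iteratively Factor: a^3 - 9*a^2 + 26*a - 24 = (a - 3)*(a^2 - 6*a + 8) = (a - 4)*(a - 3)*(a - 2)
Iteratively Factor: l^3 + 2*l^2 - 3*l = (l + 3)*(l^2 - l) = (l - 1)*(l + 3)*(l)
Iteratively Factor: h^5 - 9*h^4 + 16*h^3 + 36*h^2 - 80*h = (h)*(h^4 - 9*h^3 + 16*h^2 + 36*h - 80) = h*(h - 4)*(h^3 - 5*h^2 - 4*h + 20) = h*(h - 4)*(h + 2)*(h^2 - 7*h + 10) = h*(h - 4)*(h - 2)*(h + 2)*(h - 5)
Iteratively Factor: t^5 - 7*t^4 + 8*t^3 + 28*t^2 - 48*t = (t - 3)*(t^4 - 4*t^3 - 4*t^2 + 16*t) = t*(t - 3)*(t^3 - 4*t^2 - 4*t + 16) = t*(t - 4)*(t - 3)*(t^2 - 4) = t*(t - 4)*(t - 3)*(t + 2)*(t - 2)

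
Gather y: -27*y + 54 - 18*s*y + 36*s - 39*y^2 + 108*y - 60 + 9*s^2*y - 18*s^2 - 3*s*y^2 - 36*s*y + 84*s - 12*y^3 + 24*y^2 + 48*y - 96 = -18*s^2 + 120*s - 12*y^3 + y^2*(-3*s - 15) + y*(9*s^2 - 54*s + 129) - 102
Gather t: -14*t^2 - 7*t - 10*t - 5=-14*t^2 - 17*t - 5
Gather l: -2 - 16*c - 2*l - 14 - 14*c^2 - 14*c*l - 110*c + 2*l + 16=-14*c^2 - 14*c*l - 126*c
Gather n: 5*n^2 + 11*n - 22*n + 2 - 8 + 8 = 5*n^2 - 11*n + 2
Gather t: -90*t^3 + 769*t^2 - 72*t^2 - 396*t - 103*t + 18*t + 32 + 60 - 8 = -90*t^3 + 697*t^2 - 481*t + 84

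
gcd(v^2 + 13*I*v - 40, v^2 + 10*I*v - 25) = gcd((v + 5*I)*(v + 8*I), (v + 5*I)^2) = v + 5*I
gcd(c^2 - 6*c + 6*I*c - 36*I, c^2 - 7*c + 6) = c - 6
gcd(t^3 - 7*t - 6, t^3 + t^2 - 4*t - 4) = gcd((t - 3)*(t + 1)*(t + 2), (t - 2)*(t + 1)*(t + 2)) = t^2 + 3*t + 2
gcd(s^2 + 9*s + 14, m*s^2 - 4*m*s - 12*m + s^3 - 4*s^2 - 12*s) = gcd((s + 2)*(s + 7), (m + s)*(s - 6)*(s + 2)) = s + 2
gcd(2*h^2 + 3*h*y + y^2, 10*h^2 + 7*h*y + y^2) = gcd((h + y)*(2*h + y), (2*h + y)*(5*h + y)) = 2*h + y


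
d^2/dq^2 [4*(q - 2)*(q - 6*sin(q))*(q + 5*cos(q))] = 24*q^2*sin(q) - 20*q^2*cos(q) - 128*q*sin(q) + 240*q*sin(2*q) - 56*q*cos(q) + 24*q + 32*sin(q) - 480*sin(2*q) + 136*cos(q) - 240*cos(2*q) - 16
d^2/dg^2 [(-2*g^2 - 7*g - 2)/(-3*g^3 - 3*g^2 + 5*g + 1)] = 2*(18*g^6 + 189*g^5 + 387*g^4 + 384*g^3 + 108*g^2 - 9*g + 23)/(27*g^9 + 81*g^8 - 54*g^7 - 270*g^6 + 36*g^5 + 288*g^4 - 26*g^3 - 66*g^2 - 15*g - 1)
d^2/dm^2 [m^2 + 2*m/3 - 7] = 2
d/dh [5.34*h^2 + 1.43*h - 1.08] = 10.68*h + 1.43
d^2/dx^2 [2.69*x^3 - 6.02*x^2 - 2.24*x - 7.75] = 16.14*x - 12.04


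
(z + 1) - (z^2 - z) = -z^2 + 2*z + 1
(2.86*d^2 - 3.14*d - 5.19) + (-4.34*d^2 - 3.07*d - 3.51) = -1.48*d^2 - 6.21*d - 8.7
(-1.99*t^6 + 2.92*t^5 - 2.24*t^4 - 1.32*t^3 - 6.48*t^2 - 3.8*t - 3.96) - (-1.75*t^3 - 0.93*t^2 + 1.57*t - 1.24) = -1.99*t^6 + 2.92*t^5 - 2.24*t^4 + 0.43*t^3 - 5.55*t^2 - 5.37*t - 2.72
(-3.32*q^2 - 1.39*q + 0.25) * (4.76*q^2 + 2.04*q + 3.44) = -15.8032*q^4 - 13.3892*q^3 - 13.0664*q^2 - 4.2716*q + 0.86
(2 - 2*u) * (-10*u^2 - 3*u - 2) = 20*u^3 - 14*u^2 - 2*u - 4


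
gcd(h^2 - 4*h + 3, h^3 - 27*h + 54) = h - 3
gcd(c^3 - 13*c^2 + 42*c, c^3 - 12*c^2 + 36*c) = c^2 - 6*c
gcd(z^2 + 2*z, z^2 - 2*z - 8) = z + 2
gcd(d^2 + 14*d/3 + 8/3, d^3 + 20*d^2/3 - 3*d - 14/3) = d + 2/3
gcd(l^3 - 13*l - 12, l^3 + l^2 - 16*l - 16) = l^2 - 3*l - 4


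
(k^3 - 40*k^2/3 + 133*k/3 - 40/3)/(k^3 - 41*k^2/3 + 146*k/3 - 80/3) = (3*k - 1)/(3*k - 2)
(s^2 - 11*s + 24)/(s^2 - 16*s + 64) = (s - 3)/(s - 8)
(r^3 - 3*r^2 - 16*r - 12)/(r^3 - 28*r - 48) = (r + 1)/(r + 4)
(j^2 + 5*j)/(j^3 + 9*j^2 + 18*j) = (j + 5)/(j^2 + 9*j + 18)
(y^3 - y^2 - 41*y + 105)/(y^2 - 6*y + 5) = (y^2 + 4*y - 21)/(y - 1)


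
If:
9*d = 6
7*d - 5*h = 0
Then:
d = 2/3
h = 14/15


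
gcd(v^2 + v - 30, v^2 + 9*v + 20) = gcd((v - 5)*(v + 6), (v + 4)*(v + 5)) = 1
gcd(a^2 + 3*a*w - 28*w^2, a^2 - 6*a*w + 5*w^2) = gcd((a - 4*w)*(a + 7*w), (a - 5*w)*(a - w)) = 1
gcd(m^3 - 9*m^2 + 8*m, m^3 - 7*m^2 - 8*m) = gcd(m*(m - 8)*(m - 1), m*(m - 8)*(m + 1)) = m^2 - 8*m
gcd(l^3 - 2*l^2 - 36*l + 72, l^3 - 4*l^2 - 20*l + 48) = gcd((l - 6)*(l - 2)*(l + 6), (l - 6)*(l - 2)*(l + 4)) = l^2 - 8*l + 12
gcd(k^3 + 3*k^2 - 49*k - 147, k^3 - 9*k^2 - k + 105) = k^2 - 4*k - 21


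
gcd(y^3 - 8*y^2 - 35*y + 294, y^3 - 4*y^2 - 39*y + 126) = y^2 - y - 42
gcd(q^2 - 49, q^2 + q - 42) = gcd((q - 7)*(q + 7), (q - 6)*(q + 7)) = q + 7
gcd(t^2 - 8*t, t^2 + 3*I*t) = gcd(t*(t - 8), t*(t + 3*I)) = t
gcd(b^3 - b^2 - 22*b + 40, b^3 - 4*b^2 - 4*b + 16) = b^2 - 6*b + 8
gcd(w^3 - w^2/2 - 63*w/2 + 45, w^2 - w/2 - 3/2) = w - 3/2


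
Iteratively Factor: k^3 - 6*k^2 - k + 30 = (k + 2)*(k^2 - 8*k + 15) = (k - 5)*(k + 2)*(k - 3)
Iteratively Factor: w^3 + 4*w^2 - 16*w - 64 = (w - 4)*(w^2 + 8*w + 16) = (w - 4)*(w + 4)*(w + 4)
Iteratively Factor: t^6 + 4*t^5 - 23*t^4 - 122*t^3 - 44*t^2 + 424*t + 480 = (t + 2)*(t^5 + 2*t^4 - 27*t^3 - 68*t^2 + 92*t + 240) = (t - 2)*(t + 2)*(t^4 + 4*t^3 - 19*t^2 - 106*t - 120) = (t - 5)*(t - 2)*(t + 2)*(t^3 + 9*t^2 + 26*t + 24) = (t - 5)*(t - 2)*(t + 2)*(t + 4)*(t^2 + 5*t + 6) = (t - 5)*(t - 2)*(t + 2)^2*(t + 4)*(t + 3)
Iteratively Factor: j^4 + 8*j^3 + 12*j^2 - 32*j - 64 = (j + 4)*(j^3 + 4*j^2 - 4*j - 16) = (j + 4)^2*(j^2 - 4) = (j - 2)*(j + 4)^2*(j + 2)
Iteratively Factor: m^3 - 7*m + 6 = (m - 2)*(m^2 + 2*m - 3) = (m - 2)*(m + 3)*(m - 1)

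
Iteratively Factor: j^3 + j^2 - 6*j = (j + 3)*(j^2 - 2*j) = (j - 2)*(j + 3)*(j)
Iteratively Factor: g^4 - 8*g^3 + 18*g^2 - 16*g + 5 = (g - 1)*(g^3 - 7*g^2 + 11*g - 5) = (g - 5)*(g - 1)*(g^2 - 2*g + 1) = (g - 5)*(g - 1)^2*(g - 1)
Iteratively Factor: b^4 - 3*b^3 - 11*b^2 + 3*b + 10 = (b - 5)*(b^3 + 2*b^2 - b - 2) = (b - 5)*(b + 1)*(b^2 + b - 2) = (b - 5)*(b - 1)*(b + 1)*(b + 2)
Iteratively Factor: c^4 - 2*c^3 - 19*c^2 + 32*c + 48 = (c + 1)*(c^3 - 3*c^2 - 16*c + 48) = (c + 1)*(c + 4)*(c^2 - 7*c + 12) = (c - 4)*(c + 1)*(c + 4)*(c - 3)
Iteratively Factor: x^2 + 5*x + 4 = (x + 4)*(x + 1)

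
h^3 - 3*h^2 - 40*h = h*(h - 8)*(h + 5)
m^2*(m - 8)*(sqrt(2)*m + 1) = sqrt(2)*m^4 - 8*sqrt(2)*m^3 + m^3 - 8*m^2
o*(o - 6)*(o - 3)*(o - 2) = o^4 - 11*o^3 + 36*o^2 - 36*o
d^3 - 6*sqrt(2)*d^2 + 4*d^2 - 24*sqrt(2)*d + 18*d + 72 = (d + 4)*(d - 3*sqrt(2))^2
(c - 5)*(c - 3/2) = c^2 - 13*c/2 + 15/2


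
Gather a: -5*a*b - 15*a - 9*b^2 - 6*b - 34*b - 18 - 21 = a*(-5*b - 15) - 9*b^2 - 40*b - 39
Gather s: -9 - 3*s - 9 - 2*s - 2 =-5*s - 20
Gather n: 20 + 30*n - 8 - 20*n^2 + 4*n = -20*n^2 + 34*n + 12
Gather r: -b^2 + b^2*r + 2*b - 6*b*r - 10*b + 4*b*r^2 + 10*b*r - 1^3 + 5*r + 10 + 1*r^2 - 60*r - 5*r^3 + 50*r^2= -b^2 - 8*b - 5*r^3 + r^2*(4*b + 51) + r*(b^2 + 4*b - 55) + 9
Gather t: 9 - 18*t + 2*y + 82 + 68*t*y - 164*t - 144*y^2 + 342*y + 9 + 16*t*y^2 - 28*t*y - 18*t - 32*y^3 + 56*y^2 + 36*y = t*(16*y^2 + 40*y - 200) - 32*y^3 - 88*y^2 + 380*y + 100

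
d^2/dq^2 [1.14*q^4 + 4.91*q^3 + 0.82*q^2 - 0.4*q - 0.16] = 13.68*q^2 + 29.46*q + 1.64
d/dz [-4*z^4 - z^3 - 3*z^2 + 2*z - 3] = -16*z^3 - 3*z^2 - 6*z + 2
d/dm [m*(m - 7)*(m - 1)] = 3*m^2 - 16*m + 7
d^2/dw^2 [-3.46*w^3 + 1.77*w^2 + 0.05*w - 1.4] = 3.54 - 20.76*w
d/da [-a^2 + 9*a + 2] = 9 - 2*a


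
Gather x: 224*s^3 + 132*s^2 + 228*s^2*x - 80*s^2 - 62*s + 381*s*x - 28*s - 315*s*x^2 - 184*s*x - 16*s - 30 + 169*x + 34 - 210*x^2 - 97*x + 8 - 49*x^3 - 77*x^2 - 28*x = 224*s^3 + 52*s^2 - 106*s - 49*x^3 + x^2*(-315*s - 287) + x*(228*s^2 + 197*s + 44) + 12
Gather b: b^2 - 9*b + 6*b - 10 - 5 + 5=b^2 - 3*b - 10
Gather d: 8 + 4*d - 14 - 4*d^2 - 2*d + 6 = -4*d^2 + 2*d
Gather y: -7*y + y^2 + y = y^2 - 6*y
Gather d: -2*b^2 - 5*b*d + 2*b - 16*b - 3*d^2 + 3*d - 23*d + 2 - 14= -2*b^2 - 14*b - 3*d^2 + d*(-5*b - 20) - 12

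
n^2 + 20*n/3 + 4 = (n + 2/3)*(n + 6)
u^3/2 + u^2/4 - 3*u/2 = u*(u/2 + 1)*(u - 3/2)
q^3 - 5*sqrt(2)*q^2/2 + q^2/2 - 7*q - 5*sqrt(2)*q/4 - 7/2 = (q + 1/2)*(q - 7*sqrt(2)/2)*(q + sqrt(2))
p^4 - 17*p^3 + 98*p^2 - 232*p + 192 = (p - 8)*(p - 4)*(p - 3)*(p - 2)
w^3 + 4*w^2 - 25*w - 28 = (w - 4)*(w + 1)*(w + 7)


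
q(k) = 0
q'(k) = 0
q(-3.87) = 0.00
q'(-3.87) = 0.00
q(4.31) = 0.00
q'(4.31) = 0.00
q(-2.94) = 0.00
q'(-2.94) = 0.00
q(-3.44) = 0.00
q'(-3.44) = 0.00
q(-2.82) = 0.00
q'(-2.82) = 0.00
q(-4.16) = 0.00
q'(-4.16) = 0.00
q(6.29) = 0.00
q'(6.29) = 0.00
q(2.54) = 0.00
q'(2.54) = 0.00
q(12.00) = 0.00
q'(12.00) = 0.00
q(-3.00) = 0.00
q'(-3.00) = 0.00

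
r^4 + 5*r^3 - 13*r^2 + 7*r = r*(r - 1)^2*(r + 7)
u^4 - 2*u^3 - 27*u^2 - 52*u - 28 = (u - 7)*(u + 1)*(u + 2)^2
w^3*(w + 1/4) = w^4 + w^3/4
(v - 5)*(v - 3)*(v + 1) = v^3 - 7*v^2 + 7*v + 15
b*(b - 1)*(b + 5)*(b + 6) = b^4 + 10*b^3 + 19*b^2 - 30*b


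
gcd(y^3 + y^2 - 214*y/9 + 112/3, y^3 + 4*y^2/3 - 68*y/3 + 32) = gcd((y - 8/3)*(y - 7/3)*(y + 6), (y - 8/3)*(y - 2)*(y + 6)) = y^2 + 10*y/3 - 16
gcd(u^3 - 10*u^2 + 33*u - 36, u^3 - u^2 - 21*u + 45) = u^2 - 6*u + 9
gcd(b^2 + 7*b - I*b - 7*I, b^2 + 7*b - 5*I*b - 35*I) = b + 7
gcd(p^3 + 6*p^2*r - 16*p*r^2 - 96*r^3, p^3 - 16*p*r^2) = p^2 - 16*r^2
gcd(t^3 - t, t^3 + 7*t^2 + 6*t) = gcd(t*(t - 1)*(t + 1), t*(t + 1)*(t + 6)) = t^2 + t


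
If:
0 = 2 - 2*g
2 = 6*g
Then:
No Solution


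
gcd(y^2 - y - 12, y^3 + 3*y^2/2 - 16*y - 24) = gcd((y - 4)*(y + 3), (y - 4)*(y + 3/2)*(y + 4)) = y - 4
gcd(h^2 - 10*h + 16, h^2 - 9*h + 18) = 1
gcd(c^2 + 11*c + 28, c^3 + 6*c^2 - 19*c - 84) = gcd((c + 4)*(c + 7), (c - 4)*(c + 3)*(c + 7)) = c + 7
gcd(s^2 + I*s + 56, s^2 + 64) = s + 8*I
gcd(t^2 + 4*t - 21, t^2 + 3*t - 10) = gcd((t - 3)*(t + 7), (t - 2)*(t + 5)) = 1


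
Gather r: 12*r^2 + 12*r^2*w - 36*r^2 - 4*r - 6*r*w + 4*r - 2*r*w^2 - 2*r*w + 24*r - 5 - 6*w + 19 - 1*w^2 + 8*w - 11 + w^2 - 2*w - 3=r^2*(12*w - 24) + r*(-2*w^2 - 8*w + 24)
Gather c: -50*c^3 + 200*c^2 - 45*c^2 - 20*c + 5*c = -50*c^3 + 155*c^2 - 15*c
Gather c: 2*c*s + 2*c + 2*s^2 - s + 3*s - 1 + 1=c*(2*s + 2) + 2*s^2 + 2*s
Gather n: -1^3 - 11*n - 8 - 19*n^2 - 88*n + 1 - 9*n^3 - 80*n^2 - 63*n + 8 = -9*n^3 - 99*n^2 - 162*n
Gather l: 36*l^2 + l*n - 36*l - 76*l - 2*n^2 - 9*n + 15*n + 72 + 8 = 36*l^2 + l*(n - 112) - 2*n^2 + 6*n + 80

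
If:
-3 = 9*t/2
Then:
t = -2/3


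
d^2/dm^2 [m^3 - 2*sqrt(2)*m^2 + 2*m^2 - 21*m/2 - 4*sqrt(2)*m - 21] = 6*m - 4*sqrt(2) + 4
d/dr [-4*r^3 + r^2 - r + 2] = -12*r^2 + 2*r - 1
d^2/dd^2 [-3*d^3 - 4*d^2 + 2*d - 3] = -18*d - 8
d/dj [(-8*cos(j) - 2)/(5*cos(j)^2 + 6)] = 4*(-10*cos(j)^2 - 5*cos(j) + 12)*sin(j)/(5*sin(j)^2 - 11)^2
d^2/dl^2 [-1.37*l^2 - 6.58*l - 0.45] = -2.74000000000000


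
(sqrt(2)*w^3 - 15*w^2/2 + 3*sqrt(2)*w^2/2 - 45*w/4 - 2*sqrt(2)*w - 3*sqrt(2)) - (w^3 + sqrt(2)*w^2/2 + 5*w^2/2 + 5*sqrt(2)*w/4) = -w^3 + sqrt(2)*w^3 - 10*w^2 + sqrt(2)*w^2 - 45*w/4 - 13*sqrt(2)*w/4 - 3*sqrt(2)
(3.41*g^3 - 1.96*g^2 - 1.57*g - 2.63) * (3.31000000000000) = 11.2871*g^3 - 6.4876*g^2 - 5.1967*g - 8.7053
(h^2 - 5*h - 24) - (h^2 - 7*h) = 2*h - 24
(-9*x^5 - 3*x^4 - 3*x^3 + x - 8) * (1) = -9*x^5 - 3*x^4 - 3*x^3 + x - 8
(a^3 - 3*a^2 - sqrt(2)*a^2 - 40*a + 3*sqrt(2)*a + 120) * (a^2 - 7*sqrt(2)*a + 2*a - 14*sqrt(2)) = a^5 - 8*sqrt(2)*a^4 - a^4 - 32*a^3 + 8*sqrt(2)*a^3 + 26*a^2 + 328*sqrt(2)*a^2 - 280*sqrt(2)*a + 156*a - 1680*sqrt(2)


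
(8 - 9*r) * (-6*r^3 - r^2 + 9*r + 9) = 54*r^4 - 39*r^3 - 89*r^2 - 9*r + 72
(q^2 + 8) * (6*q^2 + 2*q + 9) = 6*q^4 + 2*q^3 + 57*q^2 + 16*q + 72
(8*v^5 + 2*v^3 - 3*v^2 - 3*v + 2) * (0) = 0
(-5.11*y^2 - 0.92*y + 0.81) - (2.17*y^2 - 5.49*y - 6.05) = -7.28*y^2 + 4.57*y + 6.86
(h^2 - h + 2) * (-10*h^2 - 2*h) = -10*h^4 + 8*h^3 - 18*h^2 - 4*h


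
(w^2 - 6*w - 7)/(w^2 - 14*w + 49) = (w + 1)/(w - 7)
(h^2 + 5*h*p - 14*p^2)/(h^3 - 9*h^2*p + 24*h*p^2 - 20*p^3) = (h + 7*p)/(h^2 - 7*h*p + 10*p^2)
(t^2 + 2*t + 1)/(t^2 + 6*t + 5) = (t + 1)/(t + 5)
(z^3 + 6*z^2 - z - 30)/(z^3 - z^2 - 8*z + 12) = (z + 5)/(z - 2)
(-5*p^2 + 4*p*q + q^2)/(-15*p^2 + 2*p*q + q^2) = (p - q)/(3*p - q)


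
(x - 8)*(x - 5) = x^2 - 13*x + 40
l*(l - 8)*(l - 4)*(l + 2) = l^4 - 10*l^3 + 8*l^2 + 64*l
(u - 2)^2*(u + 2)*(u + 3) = u^4 + u^3 - 10*u^2 - 4*u + 24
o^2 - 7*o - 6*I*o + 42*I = (o - 7)*(o - 6*I)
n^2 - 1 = (n - 1)*(n + 1)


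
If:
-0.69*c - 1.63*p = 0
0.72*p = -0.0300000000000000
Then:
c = 0.10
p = -0.04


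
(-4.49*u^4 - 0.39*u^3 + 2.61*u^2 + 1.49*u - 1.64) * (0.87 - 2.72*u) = 12.2128*u^5 - 2.8455*u^4 - 7.4385*u^3 - 1.7821*u^2 + 5.7571*u - 1.4268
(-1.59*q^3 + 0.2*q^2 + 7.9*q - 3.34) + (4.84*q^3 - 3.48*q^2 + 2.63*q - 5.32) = 3.25*q^3 - 3.28*q^2 + 10.53*q - 8.66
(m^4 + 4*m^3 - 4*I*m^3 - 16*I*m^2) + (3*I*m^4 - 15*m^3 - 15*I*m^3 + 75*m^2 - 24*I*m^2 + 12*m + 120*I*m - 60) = m^4 + 3*I*m^4 - 11*m^3 - 19*I*m^3 + 75*m^2 - 40*I*m^2 + 12*m + 120*I*m - 60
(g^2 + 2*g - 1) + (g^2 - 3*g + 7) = 2*g^2 - g + 6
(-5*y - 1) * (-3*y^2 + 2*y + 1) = 15*y^3 - 7*y^2 - 7*y - 1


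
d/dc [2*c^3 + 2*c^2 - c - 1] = 6*c^2 + 4*c - 1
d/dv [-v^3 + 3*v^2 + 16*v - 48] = -3*v^2 + 6*v + 16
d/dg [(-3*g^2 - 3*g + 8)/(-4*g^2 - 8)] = (-3*g^2 + 28*g + 6)/(4*(g^4 + 4*g^2 + 4))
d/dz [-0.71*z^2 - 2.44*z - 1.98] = -1.42*z - 2.44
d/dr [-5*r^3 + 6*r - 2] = 6 - 15*r^2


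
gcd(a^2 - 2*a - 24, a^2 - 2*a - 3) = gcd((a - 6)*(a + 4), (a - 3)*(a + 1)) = 1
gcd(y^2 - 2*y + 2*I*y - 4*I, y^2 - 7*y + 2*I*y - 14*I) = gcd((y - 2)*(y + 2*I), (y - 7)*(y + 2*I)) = y + 2*I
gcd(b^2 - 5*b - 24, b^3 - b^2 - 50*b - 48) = b - 8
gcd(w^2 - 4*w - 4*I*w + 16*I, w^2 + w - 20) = w - 4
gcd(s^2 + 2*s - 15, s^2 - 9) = s - 3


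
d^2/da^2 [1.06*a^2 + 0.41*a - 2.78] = 2.12000000000000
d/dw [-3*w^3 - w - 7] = -9*w^2 - 1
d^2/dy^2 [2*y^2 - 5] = 4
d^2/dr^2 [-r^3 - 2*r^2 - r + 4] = -6*r - 4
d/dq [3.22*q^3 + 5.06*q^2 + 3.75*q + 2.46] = 9.66*q^2 + 10.12*q + 3.75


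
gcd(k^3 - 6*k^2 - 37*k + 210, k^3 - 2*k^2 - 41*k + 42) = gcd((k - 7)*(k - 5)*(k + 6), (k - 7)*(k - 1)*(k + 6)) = k^2 - k - 42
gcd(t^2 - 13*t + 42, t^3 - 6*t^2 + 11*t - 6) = 1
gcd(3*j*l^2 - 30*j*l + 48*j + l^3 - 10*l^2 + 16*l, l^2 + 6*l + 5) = 1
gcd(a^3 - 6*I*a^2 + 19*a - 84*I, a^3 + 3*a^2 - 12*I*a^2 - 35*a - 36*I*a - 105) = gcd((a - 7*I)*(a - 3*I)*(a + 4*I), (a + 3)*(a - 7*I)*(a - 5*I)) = a - 7*I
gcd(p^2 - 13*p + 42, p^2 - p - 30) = p - 6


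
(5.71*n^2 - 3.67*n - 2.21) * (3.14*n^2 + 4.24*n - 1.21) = 17.9294*n^4 + 12.6866*n^3 - 29.4093*n^2 - 4.9297*n + 2.6741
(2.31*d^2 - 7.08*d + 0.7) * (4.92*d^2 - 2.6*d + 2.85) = 11.3652*d^4 - 40.8396*d^3 + 28.4355*d^2 - 21.998*d + 1.995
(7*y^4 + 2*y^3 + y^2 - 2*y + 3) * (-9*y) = -63*y^5 - 18*y^4 - 9*y^3 + 18*y^2 - 27*y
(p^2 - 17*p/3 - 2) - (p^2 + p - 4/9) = -20*p/3 - 14/9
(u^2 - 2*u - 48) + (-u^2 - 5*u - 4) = -7*u - 52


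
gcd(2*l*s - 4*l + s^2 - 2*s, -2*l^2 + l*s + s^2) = 2*l + s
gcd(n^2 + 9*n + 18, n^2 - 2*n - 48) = n + 6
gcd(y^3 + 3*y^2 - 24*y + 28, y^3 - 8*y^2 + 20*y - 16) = y^2 - 4*y + 4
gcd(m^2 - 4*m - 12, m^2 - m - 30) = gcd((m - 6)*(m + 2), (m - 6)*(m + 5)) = m - 6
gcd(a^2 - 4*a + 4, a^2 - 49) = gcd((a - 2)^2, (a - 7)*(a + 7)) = 1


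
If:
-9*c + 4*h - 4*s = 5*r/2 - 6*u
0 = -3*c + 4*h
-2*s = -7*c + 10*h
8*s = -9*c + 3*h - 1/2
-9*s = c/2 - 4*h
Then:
No Solution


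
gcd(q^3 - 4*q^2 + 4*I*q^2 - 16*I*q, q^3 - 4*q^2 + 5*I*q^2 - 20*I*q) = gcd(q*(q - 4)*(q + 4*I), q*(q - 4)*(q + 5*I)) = q^2 - 4*q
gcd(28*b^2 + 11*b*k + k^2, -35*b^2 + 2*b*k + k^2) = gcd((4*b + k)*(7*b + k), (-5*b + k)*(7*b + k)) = 7*b + k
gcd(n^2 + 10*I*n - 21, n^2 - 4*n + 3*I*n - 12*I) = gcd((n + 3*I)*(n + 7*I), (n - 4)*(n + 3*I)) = n + 3*I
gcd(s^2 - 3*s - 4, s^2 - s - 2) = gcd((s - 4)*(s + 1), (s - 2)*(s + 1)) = s + 1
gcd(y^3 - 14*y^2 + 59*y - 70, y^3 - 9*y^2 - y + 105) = y^2 - 12*y + 35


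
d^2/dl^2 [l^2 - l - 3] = 2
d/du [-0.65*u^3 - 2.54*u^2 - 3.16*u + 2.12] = -1.95*u^2 - 5.08*u - 3.16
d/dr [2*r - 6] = 2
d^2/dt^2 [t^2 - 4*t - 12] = 2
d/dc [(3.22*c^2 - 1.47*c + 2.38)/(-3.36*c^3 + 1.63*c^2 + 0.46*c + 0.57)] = (10.8192*c^4 - 9.8784*c^3 + 27.8677*c^2 - 4.088*c - 1.9327)/(11.2896*c^6 - 10.9536*c^5 - 0.4343*c^4 - 2.3308*c^3 + 2.0698*c^2 + 0.5244*c + 0.3249)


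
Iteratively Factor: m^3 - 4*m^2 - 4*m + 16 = (m - 2)*(m^2 - 2*m - 8) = (m - 2)*(m + 2)*(m - 4)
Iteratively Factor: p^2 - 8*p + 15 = (p - 3)*(p - 5)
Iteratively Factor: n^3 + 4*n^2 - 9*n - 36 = (n + 4)*(n^2 - 9) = (n + 3)*(n + 4)*(n - 3)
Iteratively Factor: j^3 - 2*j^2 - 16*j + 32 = (j - 2)*(j^2 - 16) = (j - 2)*(j + 4)*(j - 4)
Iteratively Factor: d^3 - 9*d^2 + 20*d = (d)*(d^2 - 9*d + 20) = d*(d - 5)*(d - 4)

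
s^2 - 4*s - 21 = (s - 7)*(s + 3)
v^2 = v^2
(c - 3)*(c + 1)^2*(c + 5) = c^4 + 4*c^3 - 10*c^2 - 28*c - 15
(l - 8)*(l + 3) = l^2 - 5*l - 24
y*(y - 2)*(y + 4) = y^3 + 2*y^2 - 8*y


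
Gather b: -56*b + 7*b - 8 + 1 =-49*b - 7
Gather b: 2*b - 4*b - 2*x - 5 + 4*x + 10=-2*b + 2*x + 5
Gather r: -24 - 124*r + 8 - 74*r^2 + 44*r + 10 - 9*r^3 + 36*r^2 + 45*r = -9*r^3 - 38*r^2 - 35*r - 6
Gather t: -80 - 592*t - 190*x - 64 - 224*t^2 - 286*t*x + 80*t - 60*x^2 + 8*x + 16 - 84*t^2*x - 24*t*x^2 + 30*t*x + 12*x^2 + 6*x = t^2*(-84*x - 224) + t*(-24*x^2 - 256*x - 512) - 48*x^2 - 176*x - 128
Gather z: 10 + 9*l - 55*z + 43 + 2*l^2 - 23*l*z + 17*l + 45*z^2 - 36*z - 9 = 2*l^2 + 26*l + 45*z^2 + z*(-23*l - 91) + 44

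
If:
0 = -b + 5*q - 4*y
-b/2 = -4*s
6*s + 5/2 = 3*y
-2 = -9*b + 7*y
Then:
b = 94/87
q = 478/435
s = 47/348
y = 32/29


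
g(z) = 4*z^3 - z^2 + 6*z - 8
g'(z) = 12*z^2 - 2*z + 6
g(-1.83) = -46.84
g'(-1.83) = 49.85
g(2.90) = 98.55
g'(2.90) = 101.12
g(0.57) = -4.16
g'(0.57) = 8.76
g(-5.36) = -684.85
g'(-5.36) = 361.48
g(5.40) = 625.10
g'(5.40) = 345.12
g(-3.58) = -225.83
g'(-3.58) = 166.96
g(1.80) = 22.89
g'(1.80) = 41.28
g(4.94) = 479.45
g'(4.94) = 288.96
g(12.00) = 6832.00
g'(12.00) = 1710.00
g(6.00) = 856.00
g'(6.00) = 426.00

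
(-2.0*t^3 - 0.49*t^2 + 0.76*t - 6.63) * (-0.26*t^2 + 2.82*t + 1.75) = 0.52*t^5 - 5.5126*t^4 - 5.0794*t^3 + 3.0095*t^2 - 17.3666*t - 11.6025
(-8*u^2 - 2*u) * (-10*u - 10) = 80*u^3 + 100*u^2 + 20*u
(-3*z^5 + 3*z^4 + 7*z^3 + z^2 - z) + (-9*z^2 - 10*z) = -3*z^5 + 3*z^4 + 7*z^3 - 8*z^2 - 11*z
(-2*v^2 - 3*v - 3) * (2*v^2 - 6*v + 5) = -4*v^4 + 6*v^3 + 2*v^2 + 3*v - 15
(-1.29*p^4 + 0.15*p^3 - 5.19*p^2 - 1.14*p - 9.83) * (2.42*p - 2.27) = -3.1218*p^5 + 3.2913*p^4 - 12.9003*p^3 + 9.0225*p^2 - 21.2008*p + 22.3141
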